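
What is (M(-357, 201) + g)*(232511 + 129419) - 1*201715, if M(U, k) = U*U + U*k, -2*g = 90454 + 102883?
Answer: -14830826360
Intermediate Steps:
g = -193337/2 (g = -(90454 + 102883)/2 = -½*193337 = -193337/2 ≈ -96669.)
M(U, k) = U² + U*k
(M(-357, 201) + g)*(232511 + 129419) - 1*201715 = (-357*(-357 + 201) - 193337/2)*(232511 + 129419) - 1*201715 = (-357*(-156) - 193337/2)*361930 - 201715 = (55692 - 193337/2)*361930 - 201715 = -81953/2*361930 - 201715 = -14830624645 - 201715 = -14830826360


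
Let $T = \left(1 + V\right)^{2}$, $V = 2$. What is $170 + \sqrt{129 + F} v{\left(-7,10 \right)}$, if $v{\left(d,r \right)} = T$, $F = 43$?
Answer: $170 + 18 \sqrt{43} \approx 288.03$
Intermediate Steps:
$T = 9$ ($T = \left(1 + 2\right)^{2} = 3^{2} = 9$)
$v{\left(d,r \right)} = 9$
$170 + \sqrt{129 + F} v{\left(-7,10 \right)} = 170 + \sqrt{129 + 43} \cdot 9 = 170 + \sqrt{172} \cdot 9 = 170 + 2 \sqrt{43} \cdot 9 = 170 + 18 \sqrt{43}$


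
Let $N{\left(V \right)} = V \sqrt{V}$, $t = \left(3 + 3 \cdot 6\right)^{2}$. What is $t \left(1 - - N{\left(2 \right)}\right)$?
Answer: $441 + 882 \sqrt{2} \approx 1688.3$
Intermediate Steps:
$t = 441$ ($t = \left(3 + 18\right)^{2} = 21^{2} = 441$)
$N{\left(V \right)} = V^{\frac{3}{2}}$
$t \left(1 - - N{\left(2 \right)}\right) = 441 \left(1 + \left(2^{\frac{3}{2}} - 0\right)\right) = 441 \left(1 + \left(2 \sqrt{2} + 0\right)\right) = 441 \left(1 + 2 \sqrt{2}\right) = 441 + 882 \sqrt{2}$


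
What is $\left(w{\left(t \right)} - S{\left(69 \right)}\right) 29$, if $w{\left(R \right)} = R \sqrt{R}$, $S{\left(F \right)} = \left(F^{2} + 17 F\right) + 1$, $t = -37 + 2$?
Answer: $-172115 - 1015 i \sqrt{35} \approx -1.7212 \cdot 10^{5} - 6004.8 i$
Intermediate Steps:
$t = -35$
$S{\left(F \right)} = 1 + F^{2} + 17 F$
$w{\left(R \right)} = R^{\frac{3}{2}}$
$\left(w{\left(t \right)} - S{\left(69 \right)}\right) 29 = \left(\left(-35\right)^{\frac{3}{2}} - \left(1 + 69^{2} + 17 \cdot 69\right)\right) 29 = \left(- 35 i \sqrt{35} - \left(1 + 4761 + 1173\right)\right) 29 = \left(- 35 i \sqrt{35} - 5935\right) 29 = \left(-5935 - 35 i \sqrt{35}\right) 29 = -172115 - 1015 i \sqrt{35}$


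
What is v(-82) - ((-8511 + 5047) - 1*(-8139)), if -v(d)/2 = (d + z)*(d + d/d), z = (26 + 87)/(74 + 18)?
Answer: -816961/46 ≈ -17760.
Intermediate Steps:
z = 113/92 ≈ 1.2283
v(d) = -2*(1 + d)*(113/92 + d) (v(d) = -2*(d + 113/92)*(d + d/d) = -2*(113/92 + d)*(d + 1) = -2*(113/92 + d)*(1 + d) = -2*(1 + d)*(113/92 + d))
v(-82) - ((-8511 + 5047) - 1*(-8139)) = (-113/46 - 2*(-82)² - 205/46*(-82)) - ((-8511 + 5047) - 1*(-8139)) = (-113/46 - 2*6724 + 8405/23) - (-3464 + 8139) = (-113/46 - 13448 + 8405/23) - 1*4675 = -601911/46 - 4675 = -816961/46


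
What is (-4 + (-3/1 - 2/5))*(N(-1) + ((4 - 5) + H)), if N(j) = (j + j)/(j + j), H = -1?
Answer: 37/5 ≈ 7.4000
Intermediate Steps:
N(j) = 1 (N(j) = (2*j)/((2*j)) = (2*j)*(1/(2*j)) = 1)
(-4 + (-3/1 - 2/5))*(N(-1) + ((4 - 5) + H)) = (-4 + (-3/1 - 2/5))*(1 + ((4 - 5) - 1)) = (-4 + (-3*1 - 2*⅕))*(1 + (-1 - 1)) = (-4 + (-3 - ⅖))*(1 - 2) = (-4 - 17/5)*(-1) = -37/5*(-1) = 37/5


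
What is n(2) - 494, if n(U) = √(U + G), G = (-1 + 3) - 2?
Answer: -494 + √2 ≈ -492.59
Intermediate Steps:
G = 0 (G = 2 - 2 = 0)
n(U) = √U (n(U) = √(U + 0) = √U)
n(2) - 494 = √2 - 494 = -494 + √2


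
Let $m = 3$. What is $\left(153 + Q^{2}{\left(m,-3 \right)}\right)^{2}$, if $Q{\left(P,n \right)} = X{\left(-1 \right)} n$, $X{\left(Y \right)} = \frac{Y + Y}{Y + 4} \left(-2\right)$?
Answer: $28561$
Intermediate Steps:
$X{\left(Y \right)} = - \frac{4 Y}{4 + Y}$ ($X{\left(Y \right)} = \frac{2 Y}{4 + Y} \left(-2\right) = - \frac{4 Y}{4 + Y}$)
$Q{\left(P,n \right)} = \frac{4 n}{3}$ ($Q{\left(P,n \right)} = \left(-4\right) \left(-1\right) \frac{1}{4 - 1} n = \left(-4\right) \left(-1\right) \frac{1}{3} n = \frac{4 n}{3}$)
$\left(153 + Q^{2}{\left(m,-3 \right)}\right)^{2} = \left(153 + \left(\frac{4}{3} \left(-3\right)\right)^{2}\right)^{2} = \left(153 + \left(-4\right)^{2}\right)^{2} = \left(153 + 16\right)^{2} = 169^{2} = 28561$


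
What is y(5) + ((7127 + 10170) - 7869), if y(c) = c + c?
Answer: 9438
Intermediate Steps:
y(c) = 2*c
y(5) + ((7127 + 10170) - 7869) = 2*5 + ((7127 + 10170) - 7869) = 10 + (17297 - 7869) = 10 + 9428 = 9438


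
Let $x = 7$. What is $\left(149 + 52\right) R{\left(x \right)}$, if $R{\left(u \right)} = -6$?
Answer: $-1206$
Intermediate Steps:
$\left(149 + 52\right) R{\left(x \right)} = \left(149 + 52\right) \left(-6\right) = 201 \left(-6\right) = -1206$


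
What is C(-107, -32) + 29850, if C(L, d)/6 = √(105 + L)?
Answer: 29850 + 6*I*√2 ≈ 29850.0 + 8.4853*I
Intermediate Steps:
C(L, d) = 6*√(105 + L)
C(-107, -32) + 29850 = 6*√(105 - 107) + 29850 = 6*√(-2) + 29850 = 6*(I*√2) + 29850 = 6*I*√2 + 29850 = 29850 + 6*I*√2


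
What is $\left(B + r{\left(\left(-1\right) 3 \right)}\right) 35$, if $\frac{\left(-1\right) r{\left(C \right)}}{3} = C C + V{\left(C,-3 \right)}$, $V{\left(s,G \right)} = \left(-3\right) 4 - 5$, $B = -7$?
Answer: $595$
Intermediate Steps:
$V{\left(s,G \right)} = -17$ ($V{\left(s,G \right)} = -12 - 5 = -17$)
$r{\left(C \right)} = 51 - 3 C^{2}$ ($r{\left(C \right)} = - 3 \left(C C - 17\right) = - 3 \left(C^{2} - 17\right) = - 3 \left(-17 + C^{2}\right) = 51 - 3 C^{2}$)
$\left(B + r{\left(\left(-1\right) 3 \right)}\right) 35 = \left(-7 + \left(51 - 3 \left(\left(-1\right) 3\right)^{2}\right)\right) 35 = \left(-7 + \left(51 - 3 \left(-3\right)^{2}\right)\right) 35 = \left(-7 + \left(51 - 27\right)\right) 35 = \left(-7 + 24\right) 35 = 17 \cdot 35 = 595$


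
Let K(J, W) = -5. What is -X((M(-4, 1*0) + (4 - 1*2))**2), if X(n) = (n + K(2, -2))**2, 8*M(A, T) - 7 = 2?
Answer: -93025/4096 ≈ -22.711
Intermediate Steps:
M(A, T) = 9/8 (M(A, T) = 7/8 + (1/8)*2 = 7/8 + 1/4 = 9/8)
X(n) = (-5 + n)**2 (X(n) = (n - 5)**2 = (-5 + n)**2)
-X((M(-4, 1*0) + (4 - 1*2))**2) = -(-5 + (9/8 + (4 - 1*2))**2)**2 = -(-5 + (9/8 + (4 - 2))**2)**2 = -(-5 + (9/8 + 2)**2)**2 = -(-5 + (25/8)**2)**2 = -(-5 + 625/64)**2 = -(305/64)**2 = -1*93025/4096 = -93025/4096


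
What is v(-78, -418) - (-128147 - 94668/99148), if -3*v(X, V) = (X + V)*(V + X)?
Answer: 490173068/10623 ≈ 46143.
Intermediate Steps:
v(X, V) = -(V + X)²/3 (v(X, V) = -(X + V)*(V + X)/3 = -(V + X)*(V + X)/3 = -(V + X)²/3)
v(-78, -418) - (-128147 - 94668/99148) = -(-418 - 78)²/3 - (-128147 - 94668/99148) = -⅓*(-496)² - (-128147 - 94668*1/99148) = -⅓*246016 - (-128147 - 3381/3541) = -246016/3 - 1*(-453771908/3541) = -246016/3 + 453771908/3541 = 490173068/10623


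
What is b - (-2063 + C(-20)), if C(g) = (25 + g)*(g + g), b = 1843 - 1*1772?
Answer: 2334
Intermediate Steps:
b = 71 (b = 1843 - 1772 = 71)
C(g) = 2*g*(25 + g) (C(g) = (25 + g)*(2*g) = 2*g*(25 + g))
b - (-2063 + C(-20)) = 71 - (-2063 + 2*(-20)*(25 - 20)) = 71 - (-2063 + 2*(-20)*5) = 71 - (-2063 - 200) = 71 - 1*(-2263) = 71 + 2263 = 2334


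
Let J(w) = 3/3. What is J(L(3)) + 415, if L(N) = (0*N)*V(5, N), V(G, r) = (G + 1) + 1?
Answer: 416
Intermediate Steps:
V(G, r) = 2 + G (V(G, r) = (1 + G) + 1 = 2 + G)
L(N) = 0 (L(N) = (0*N)*(2 + 5) = 0*7 = 0)
J(w) = 1 (J(w) = 3*(⅓) = 1)
J(L(3)) + 415 = 1 + 415 = 416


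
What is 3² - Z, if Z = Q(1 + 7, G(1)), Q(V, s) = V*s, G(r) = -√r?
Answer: 17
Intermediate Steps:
Z = -8 (Z = (1 + 7)*(-√1) = 8*(-1*1) = 8*(-1) = -8)
3² - Z = 3² - 1*(-8) = 9 + 8 = 17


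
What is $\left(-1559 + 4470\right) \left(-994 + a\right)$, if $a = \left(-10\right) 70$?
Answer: $-4931234$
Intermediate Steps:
$a = -700$
$\left(-1559 + 4470\right) \left(-994 + a\right) = \left(-1559 + 4470\right) \left(-994 - 700\right) = 2911 \left(-1694\right) = -4931234$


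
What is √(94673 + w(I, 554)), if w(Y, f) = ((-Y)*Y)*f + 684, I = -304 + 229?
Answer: I*√3020893 ≈ 1738.1*I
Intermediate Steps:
I = -75
w(Y, f) = 684 - f*Y² (w(Y, f) = (-Y²)*f + 684 = -f*Y² + 684 = 684 - f*Y²)
√(94673 + w(I, 554)) = √(94673 + (684 - 1*554*(-75)²)) = √(94673 + (684 - 1*554*5625)) = √(94673 + (684 - 3116250)) = √(94673 - 3115566) = √(-3020893) = I*√3020893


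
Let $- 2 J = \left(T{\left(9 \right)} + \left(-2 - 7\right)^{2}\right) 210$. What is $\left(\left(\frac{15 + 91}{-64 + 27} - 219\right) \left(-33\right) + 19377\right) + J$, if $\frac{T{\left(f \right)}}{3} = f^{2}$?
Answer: $- \frac{270894}{37} \approx -7321.5$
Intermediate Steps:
$T{\left(f \right)} = 3 f^{2}$
$J = -34020$ ($J = - \frac{\left(3 \cdot 9^{2} + \left(-2 - 7\right)^{2}\right) 210}{2} = - \frac{\left(3 \cdot 81 + \left(-9\right)^{2}\right) 210}{2} = - \frac{\left(243 + 81\right) 210}{2} = - \frac{324 \cdot 210}{2} = \left(- \frac{1}{2}\right) 68040 = -34020$)
$\left(\left(\frac{15 + 91}{-64 + 27} - 219\right) \left(-33\right) + 19377\right) + J = \left(\left(\frac{15 + 91}{-64 + 27} - 219\right) \left(-33\right) + 19377\right) - 34020 = \left(\left(\frac{106}{-37} - 219\right) \left(-33\right) + 19377\right) - 34020 = \left(\left(106 \left(- \frac{1}{37}\right) - 219\right) \left(-33\right) + 19377\right) - 34020 = \left(\left(- \frac{106}{37} - 219\right) \left(-33\right) + 19377\right) - 34020 = \left(\left(- \frac{8209}{37}\right) \left(-33\right) + 19377\right) - 34020 = \left(\frac{270897}{37} + 19377\right) - 34020 = \frac{987846}{37} - 34020 = - \frac{270894}{37}$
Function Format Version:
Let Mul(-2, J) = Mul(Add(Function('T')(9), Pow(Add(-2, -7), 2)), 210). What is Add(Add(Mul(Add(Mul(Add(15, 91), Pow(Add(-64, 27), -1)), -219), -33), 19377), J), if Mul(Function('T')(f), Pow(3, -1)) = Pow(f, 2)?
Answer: Rational(-270894, 37) ≈ -7321.5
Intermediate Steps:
Function('T')(f) = Mul(3, Pow(f, 2))
J = -34020 (J = Mul(Rational(-1, 2), Mul(Add(Mul(3, Pow(9, 2)), Pow(Add(-2, -7), 2)), 210)) = Mul(Rational(-1, 2), Mul(Add(Mul(3, 81), Pow(-9, 2)), 210)) = Mul(Rational(-1, 2), Mul(Add(243, 81), 210)) = Mul(Rational(-1, 2), Mul(324, 210)) = Mul(Rational(-1, 2), 68040) = -34020)
Add(Add(Mul(Add(Mul(Add(15, 91), Pow(Add(-64, 27), -1)), -219), -33), 19377), J) = Add(Add(Mul(Add(Mul(Add(15, 91), Pow(Add(-64, 27), -1)), -219), -33), 19377), -34020) = Add(Add(Mul(Add(Mul(106, Pow(-37, -1)), -219), -33), 19377), -34020) = Add(Add(Mul(Add(Mul(106, Rational(-1, 37)), -219), -33), 19377), -34020) = Add(Add(Mul(Add(Rational(-106, 37), -219), -33), 19377), -34020) = Add(Add(Mul(Rational(-8209, 37), -33), 19377), -34020) = Add(Add(Rational(270897, 37), 19377), -34020) = Add(Rational(987846, 37), -34020) = Rational(-270894, 37)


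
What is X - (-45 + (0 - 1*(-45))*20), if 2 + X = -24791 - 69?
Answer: -25717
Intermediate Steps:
X = -24862 (X = -2 + (-24791 - 69) = -2 - 24860 = -24862)
X - (-45 + (0 - 1*(-45))*20) = -24862 - (-45 + (0 - 1*(-45))*20) = -24862 - (-45 + (0 + 45)*20) = -24862 - (-45 + 45*20) = -24862 - (-45 + 900) = -24862 - 1*855 = -24862 - 855 = -25717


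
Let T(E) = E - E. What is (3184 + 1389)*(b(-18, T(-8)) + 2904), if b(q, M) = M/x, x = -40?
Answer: 13279992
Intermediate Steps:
T(E) = 0
b(q, M) = -M/40 (b(q, M) = M/(-40) = M*(-1/40) = -M/40)
(3184 + 1389)*(b(-18, T(-8)) + 2904) = (3184 + 1389)*(-1/40*0 + 2904) = 4573*(0 + 2904) = 4573*2904 = 13279992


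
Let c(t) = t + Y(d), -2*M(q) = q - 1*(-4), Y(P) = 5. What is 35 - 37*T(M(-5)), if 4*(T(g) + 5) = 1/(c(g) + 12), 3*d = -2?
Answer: 15363/70 ≈ 219.47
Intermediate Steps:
d = -⅔ (d = (⅓)*(-2) = -⅔ ≈ -0.66667)
M(q) = -2 - q/2 (M(q) = -(q - 1*(-4))/2 = -(q + 4)/2 = -(4 + q)/2 = -2 - q/2)
c(t) = 5 + t (c(t) = t + 5 = 5 + t)
T(g) = -5 + 1/(4*(17 + g)) (T(g) = -5 + 1/(4*((5 + g) + 12)) = -5 + 1/(4*(17 + g)))
35 - 37*T(M(-5)) = 35 - 37*(-339 - 20*(-2 - ½*(-5)))/(4*(17 + (-2 - ½*(-5)))) = 35 - 37*(-339 - 20*(-2 + 5/2))/(4*(17 + (-2 + 5/2))) = 35 - 37*(-339 - 20*½)/(4*(17 + ½)) = 35 - 37*(-339 - 10)/(4*35/2) = 35 - 37*2*(-349)/(4*35) = 35 - 37*(-349/70) = 35 + 12913/70 = 15363/70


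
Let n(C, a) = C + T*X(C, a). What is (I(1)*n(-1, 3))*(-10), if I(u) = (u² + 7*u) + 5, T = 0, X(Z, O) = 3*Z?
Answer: 130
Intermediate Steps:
I(u) = 5 + u² + 7*u
n(C, a) = C (n(C, a) = C + 0*(3*C) = C + 0 = C)
(I(1)*n(-1, 3))*(-10) = ((5 + 1² + 7*1)*(-1))*(-10) = ((5 + 1 + 7)*(-1))*(-10) = (13*(-1))*(-10) = -13*(-10) = 130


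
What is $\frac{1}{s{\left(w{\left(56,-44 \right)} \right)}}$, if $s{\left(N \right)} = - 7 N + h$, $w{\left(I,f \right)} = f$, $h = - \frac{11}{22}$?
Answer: $\frac{2}{615} \approx 0.003252$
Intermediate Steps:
$h = - \frac{1}{2}$ ($h = \left(-11\right) \frac{1}{22} = - \frac{1}{2} \approx -0.5$)
$s{\left(N \right)} = - \frac{1}{2} - 7 N$ ($s{\left(N \right)} = - 7 N - \frac{1}{2} = - \frac{1}{2} - 7 N$)
$\frac{1}{s{\left(w{\left(56,-44 \right)} \right)}} = \frac{1}{- \frac{1}{2} - -308} = \frac{1}{- \frac{1}{2} + 308} = \frac{1}{\frac{615}{2}} = \frac{2}{615}$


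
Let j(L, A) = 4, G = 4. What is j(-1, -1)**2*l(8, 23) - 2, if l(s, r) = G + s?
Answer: 190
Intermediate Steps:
l(s, r) = 4 + s
j(-1, -1)**2*l(8, 23) - 2 = 4**2*(4 + 8) - 2 = 16*12 - 2 = 192 - 2 = 190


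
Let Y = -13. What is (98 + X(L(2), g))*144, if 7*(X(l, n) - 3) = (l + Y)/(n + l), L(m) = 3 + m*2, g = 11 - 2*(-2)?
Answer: 1119456/77 ≈ 14538.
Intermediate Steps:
g = 15 (g = 11 - 1*(-4) = 11 + 4 = 15)
L(m) = 3 + 2*m
X(l, n) = 3 + (-13 + l)/(7*(l + n)) (X(l, n) = 3 + ((l - 13)/(n + l))/7 = 3 + ((-13 + l)/(l + n))/7 = 3 + (-13 + l)/(7*(l + n)))
(98 + X(L(2), g))*144 = (98 + (-13 + 21*15 + 22*(3 + 2*2))/(7*((3 + 2*2) + 15)))*144 = (98 + (-13 + 315 + 22*(3 + 4))/(7*((3 + 4) + 15)))*144 = (98 + (-13 + 315 + 22*7)/(7*(7 + 15)))*144 = (98 + (1/7)*(-13 + 315 + 154)/22)*144 = (98 + (1/7)*(1/22)*456)*144 = (98 + 228/77)*144 = (7774/77)*144 = 1119456/77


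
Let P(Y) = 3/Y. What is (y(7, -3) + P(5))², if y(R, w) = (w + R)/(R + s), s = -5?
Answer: 169/25 ≈ 6.7600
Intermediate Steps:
y(R, w) = (R + w)/(-5 + R) (y(R, w) = (w + R)/(R - 5) = (R + w)/(-5 + R))
(y(7, -3) + P(5))² = ((7 - 3)/(-5 + 7) + 3/5)² = (4/2 + 3*(⅕))² = ((½)*4 + ⅗)² = (2 + ⅗)² = (13/5)² = 169/25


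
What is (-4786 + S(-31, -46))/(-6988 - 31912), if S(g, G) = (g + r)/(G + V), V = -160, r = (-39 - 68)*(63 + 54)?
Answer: 486683/4006700 ≈ 0.12147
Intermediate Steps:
r = -12519 (r = -107*117 = -12519)
S(g, G) = (-12519 + g)/(-160 + G) (S(g, G) = (g - 12519)/(G - 160) = (-12519 + g)/(-160 + G))
(-4786 + S(-31, -46))/(-6988 - 31912) = (-4786 + (-12519 - 31)/(-160 - 46))/(-6988 - 31912) = (-4786 - 12550/(-206))/(-38900) = (-4786 - 1/206*(-12550))*(-1/38900) = (-4786 + 6275/103)*(-1/38900) = -486683/103*(-1/38900) = 486683/4006700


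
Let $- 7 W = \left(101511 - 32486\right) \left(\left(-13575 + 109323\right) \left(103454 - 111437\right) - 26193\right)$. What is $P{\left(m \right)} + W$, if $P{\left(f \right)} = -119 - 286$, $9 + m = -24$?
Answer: $\frac{52761500472090}{7} \approx 7.5374 \cdot 10^{12}$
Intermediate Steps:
$m = -33$ ($m = -9 - 24 = -33$)
$P{\left(f \right)} = -405$
$W = \frac{52761500474925}{7}$ ($W = - \frac{\left(101511 - 32486\right) \left(\left(-13575 + 109323\right) \left(103454 - 111437\right) - 26193\right)}{7} = - \frac{69025 \left(95748 \left(-7983\right) - 26193\right)}{7} = - \frac{69025 \left(-764356284 - 26193\right)}{7} = - \frac{69025 \left(-764382477\right)}{7} = \left(- \frac{1}{7}\right) \left(-52761500474925\right) = \frac{52761500474925}{7} \approx 7.5374 \cdot 10^{12}$)
$P{\left(m \right)} + W = -405 + \frac{52761500474925}{7} = \frac{52761500472090}{7}$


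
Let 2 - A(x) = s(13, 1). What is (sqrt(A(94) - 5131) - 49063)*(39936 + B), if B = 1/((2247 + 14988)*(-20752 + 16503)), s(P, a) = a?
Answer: -20498337645320351/10461645 + 2924573783039*I*sqrt(570)/24410505 ≈ -1.9594e+9 + 2.8604e+6*I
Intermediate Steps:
A(x) = 1 (A(x) = 2 - 1*1 = 2 - 1 = 1)
B = -1/73231515 (B = 1/(17235*(-4249)) = 1/(-73231515) = -1/73231515 ≈ -1.3655e-8)
(sqrt(A(94) - 5131) - 49063)*(39936 + B) = (sqrt(1 - 5131) - 49063)*(39936 - 1/73231515) = (sqrt(-5130) - 49063)*(2924573783039/73231515) = (3*I*sqrt(570) - 49063)*(2924573783039/73231515) = (-49063 + 3*I*sqrt(570))*(2924573783039/73231515) = -20498337645320351/10461645 + 2924573783039*I*sqrt(570)/24410505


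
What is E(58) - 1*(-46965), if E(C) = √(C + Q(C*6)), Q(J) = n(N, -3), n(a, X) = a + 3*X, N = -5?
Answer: 46965 + 2*√11 ≈ 46972.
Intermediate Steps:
Q(J) = -14 (Q(J) = -5 + 3*(-3) = -5 - 9 = -14)
E(C) = √(-14 + C) (E(C) = √(C - 14) = √(-14 + C))
E(58) - 1*(-46965) = √(-14 + 58) - 1*(-46965) = √44 + 46965 = 2*√11 + 46965 = 46965 + 2*√11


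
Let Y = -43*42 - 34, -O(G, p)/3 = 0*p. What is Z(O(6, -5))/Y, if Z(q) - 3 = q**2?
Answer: -3/1840 ≈ -0.0016304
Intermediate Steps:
O(G, p) = 0 (O(G, p) = -0*p = -3*0 = 0)
Y = -1840 (Y = -1806 - 34 = -1840)
Z(q) = 3 + q**2
Z(O(6, -5))/Y = (3 + 0**2)/(-1840) = (3 + 0)*(-1/1840) = 3*(-1/1840) = -3/1840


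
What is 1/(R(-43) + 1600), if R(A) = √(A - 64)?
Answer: 1600/2560107 - I*√107/2560107 ≈ 0.00062497 - 4.0405e-6*I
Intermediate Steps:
R(A) = √(-64 + A)
1/(R(-43) + 1600) = 1/(√(-64 - 43) + 1600) = 1/(√(-107) + 1600) = 1/(I*√107 + 1600) = 1/(1600 + I*√107)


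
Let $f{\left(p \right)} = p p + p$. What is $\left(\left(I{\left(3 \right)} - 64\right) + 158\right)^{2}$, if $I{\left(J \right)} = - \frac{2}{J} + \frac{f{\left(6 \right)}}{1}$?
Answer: $\frac{164836}{9} \approx 18315.0$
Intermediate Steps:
$f{\left(p \right)} = p + p^{2}$ ($f{\left(p \right)} = p^{2} + p = p + p^{2}$)
$I{\left(J \right)} = 42 - \frac{2}{J}$ ($I{\left(J \right)} = - \frac{2}{J} + \frac{6 \left(1 + 6\right)}{1} = - \frac{2}{J} + 6 \cdot 7 \cdot 1 = - \frac{2}{J} + 42 \cdot 1 = - \frac{2}{J} + 42 = 42 - \frac{2}{J}$)
$\left(\left(I{\left(3 \right)} - 64\right) + 158\right)^{2} = \left(\left(\left(42 - \frac{2}{3}\right) - 64\right) + 158\right)^{2} = \left(\left(\frac{124}{3} - 64\right) + 158\right)^{2} = \left(- \frac{68}{3} + 158\right)^{2} = \left(\frac{406}{3}\right)^{2} = \frac{164836}{9}$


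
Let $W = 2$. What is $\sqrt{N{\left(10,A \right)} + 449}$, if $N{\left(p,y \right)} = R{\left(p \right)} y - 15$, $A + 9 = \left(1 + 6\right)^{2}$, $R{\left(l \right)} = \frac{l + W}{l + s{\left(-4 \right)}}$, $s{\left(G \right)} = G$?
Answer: $\sqrt{514} \approx 22.672$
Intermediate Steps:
$R{\left(l \right)} = \frac{2 + l}{-4 + l}$ ($R{\left(l \right)} = \frac{l + 2}{l - 4} = \frac{2 + l}{-4 + l}$)
$A = 40$ ($A = -9 + \left(1 + 6\right)^{2} = -9 + 7^{2} = -9 + 49 = 40$)
$N{\left(p,y \right)} = -15 + \frac{y \left(2 + p\right)}{-4 + p}$ ($N{\left(p,y \right)} = \frac{2 + p}{-4 + p} y - 15 = \frac{y \left(2 + p\right)}{-4 + p} - 15 = -15 + \frac{y \left(2 + p\right)}{-4 + p}$)
$\sqrt{N{\left(10,A \right)} + 449} = \sqrt{\frac{60 - 150 + 40 \left(2 + 10\right)}{-4 + 10} + 449} = \sqrt{\frac{60 - 150 + 40 \cdot 12}{6} + 449} = \sqrt{\frac{60 - 150 + 480}{6} + 449} = \sqrt{\frac{1}{6} \cdot 390 + 449} = \sqrt{65 + 449} = \sqrt{514}$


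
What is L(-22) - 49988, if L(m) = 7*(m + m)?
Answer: -50296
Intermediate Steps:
L(m) = 14*m (L(m) = 7*(2*m) = 14*m)
L(-22) - 49988 = 14*(-22) - 49988 = -308 - 49988 = -50296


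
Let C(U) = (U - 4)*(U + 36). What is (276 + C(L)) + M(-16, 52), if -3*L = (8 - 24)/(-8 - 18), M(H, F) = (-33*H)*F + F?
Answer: 42030520/1521 ≈ 27633.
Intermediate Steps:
M(H, F) = F - 33*F*H (M(H, F) = -33*F*H + F = F - 33*F*H)
L = -8/39 (L = -(8 - 24)/(3*(-8 - 18)) = -(-16)/(3*(-26)) = -(-16)*(-1)/(3*26) = -⅓*8/13 = -8/39 ≈ -0.20513)
C(U) = (-4 + U)*(36 + U)
(276 + C(L)) + M(-16, 52) = (276 + (-144 + (-8/39)² + 32*(-8/39))) + 52*(1 - 33*(-16)) = (276 + (-144 + 64/1521 - 256/39)) + 52*(1 + 528) = (276 - 228944/1521) + 52*529 = 190852/1521 + 27508 = 42030520/1521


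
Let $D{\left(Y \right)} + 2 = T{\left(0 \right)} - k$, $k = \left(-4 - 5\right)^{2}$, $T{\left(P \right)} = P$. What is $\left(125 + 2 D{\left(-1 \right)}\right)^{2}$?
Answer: $1681$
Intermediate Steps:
$k = 81$ ($k = \left(-9\right)^{2} = 81$)
$D{\left(Y \right)} = -83$ ($D{\left(Y \right)} = -2 + \left(0 - 81\right) = -2 - 81 = -83$)
$\left(125 + 2 D{\left(-1 \right)}\right)^{2} = \left(125 + 2 \left(-83\right)\right)^{2} = \left(125 - 166\right)^{2} = \left(-41\right)^{2} = 1681$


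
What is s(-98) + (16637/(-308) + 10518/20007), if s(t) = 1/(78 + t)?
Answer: -274937519/5135130 ≈ -53.541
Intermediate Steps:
s(-98) + (16637/(-308) + 10518/20007) = 1/(78 - 98) + (16637/(-308) + 10518/20007) = 1/(-20) + (16637*(-1/308) + 10518*(1/20007)) = -1/20 + (-16637/308 + 3506/6669) = -1/20 - 109872305/2054052 = -274937519/5135130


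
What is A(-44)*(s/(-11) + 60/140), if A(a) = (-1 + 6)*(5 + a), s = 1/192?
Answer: -411385/4928 ≈ -83.479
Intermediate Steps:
s = 1/192 ≈ 0.0052083
A(a) = 25 + 5*a (A(a) = 5*(5 + a) = 25 + 5*a)
A(-44)*(s/(-11) + 60/140) = (25 + 5*(-44))*((1/192)/(-11) + 60/140) = (25 - 220)*((1/192)*(-1/11) + 60*(1/140)) = -195*(-1/2112 + 3/7) = -195*6329/14784 = -411385/4928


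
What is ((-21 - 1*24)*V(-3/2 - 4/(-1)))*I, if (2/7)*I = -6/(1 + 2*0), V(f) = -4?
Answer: -3780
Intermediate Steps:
I = -21 (I = 7*(-6/(1 + 2*0))/2 = 7*(-6/(1 + 0))/2 = 7*(-6/1)/2 = 7*(-6*1)/2 = (7/2)*(-6) = -21)
((-21 - 1*24)*V(-3/2 - 4/(-1)))*I = ((-21 - 1*24)*(-4))*(-21) = ((-21 - 24)*(-4))*(-21) = -45*(-4)*(-21) = 180*(-21) = -3780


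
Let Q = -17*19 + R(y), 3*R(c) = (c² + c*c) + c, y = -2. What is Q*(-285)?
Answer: 91485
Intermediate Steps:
R(c) = c/3 + 2*c²/3 (R(c) = ((c² + c*c) + c)/3 = ((c² + c²) + c)/3 = (2*c² + c)/3 = (c + 2*c²)/3 = c/3 + 2*c²/3)
Q = -321 (Q = -17*19 + (⅓)*(-2)*(1 + 2*(-2)) = -323 + (⅓)*(-2)*(1 - 4) = -323 + (⅓)*(-2)*(-3) = -323 + 2 = -321)
Q*(-285) = -321*(-285) = 91485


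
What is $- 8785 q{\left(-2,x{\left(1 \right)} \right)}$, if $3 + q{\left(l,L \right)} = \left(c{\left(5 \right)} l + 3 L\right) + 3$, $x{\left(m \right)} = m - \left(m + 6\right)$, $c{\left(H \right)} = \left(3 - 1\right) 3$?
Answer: $263550$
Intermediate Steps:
$c{\left(H \right)} = 6$ ($c{\left(H \right)} = 2 \cdot 3 = 6$)
$x{\left(m \right)} = -6$ ($x{\left(m \right)} = m - \left(6 + m\right) = -6$)
$q{\left(l,L \right)} = 3 L + 6 l$ ($q{\left(l,L \right)} = -3 + \left(\left(6 l + 3 L\right) + 3\right) = -3 + \left(\left(3 L + 6 l\right) + 3\right) = -3 + \left(3 + 3 L + 6 l\right) = 3 L + 6 l$)
$- 8785 q{\left(-2,x{\left(1 \right)} \right)} = - 8785 \left(3 \left(-6\right) + 6 \left(-2\right)\right) = - 8785 \left(-18 - 12\right) = \left(-8785\right) \left(-30\right) = 263550$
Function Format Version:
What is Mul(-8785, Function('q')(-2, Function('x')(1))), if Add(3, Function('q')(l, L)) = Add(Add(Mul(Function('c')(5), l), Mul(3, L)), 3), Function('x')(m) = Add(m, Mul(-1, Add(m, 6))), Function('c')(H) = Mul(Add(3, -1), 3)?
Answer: 263550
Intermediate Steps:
Function('c')(H) = 6 (Function('c')(H) = Mul(2, 3) = 6)
Function('x')(m) = -6 (Function('x')(m) = Add(m, Mul(-1, Add(6, m))) = Add(m, Add(-6, Mul(-1, m))) = -6)
Function('q')(l, L) = Add(Mul(3, L), Mul(6, l)) (Function('q')(l, L) = Add(-3, Add(Add(Mul(6, l), Mul(3, L)), 3)) = Add(-3, Add(Add(Mul(3, L), Mul(6, l)), 3)) = Add(-3, Add(3, Mul(3, L), Mul(6, l))) = Add(Mul(3, L), Mul(6, l)))
Mul(-8785, Function('q')(-2, Function('x')(1))) = Mul(-8785, Add(Mul(3, -6), Mul(6, -2))) = Mul(-8785, Add(-18, -12)) = Mul(-8785, -30) = 263550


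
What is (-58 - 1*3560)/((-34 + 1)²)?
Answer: -402/121 ≈ -3.3223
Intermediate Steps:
(-58 - 1*3560)/((-34 + 1)²) = (-58 - 3560)/((-33)²) = -3618/1089 = -3618*1/1089 = -402/121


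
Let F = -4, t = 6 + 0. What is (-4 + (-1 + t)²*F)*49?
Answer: -5096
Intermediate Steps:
t = 6
(-4 + (-1 + t)²*F)*49 = (-4 + (-1 + 6)²*(-4))*49 = (-4 + 5²*(-4))*49 = (-4 + 25*(-4))*49 = (-4 - 100)*49 = -104*49 = -5096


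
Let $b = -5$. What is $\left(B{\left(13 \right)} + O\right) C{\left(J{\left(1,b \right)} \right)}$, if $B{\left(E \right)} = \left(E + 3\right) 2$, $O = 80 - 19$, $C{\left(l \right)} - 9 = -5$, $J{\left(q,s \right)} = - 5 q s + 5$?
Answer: $372$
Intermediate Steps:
$J{\left(q,s \right)} = 5 - 5 q s$ ($J{\left(q,s \right)} = - 5 q s + 5 = 5 - 5 q s$)
$C{\left(l \right)} = 4$ ($C{\left(l \right)} = 9 - 5 = 4$)
$O = 61$ ($O = 80 - 19 = 61$)
$B{\left(E \right)} = 6 + 2 E$ ($B{\left(E \right)} = \left(3 + E\right) 2 = 6 + 2 E$)
$\left(B{\left(13 \right)} + O\right) C{\left(J{\left(1,b \right)} \right)} = \left(\left(6 + 2 \cdot 13\right) + 61\right) 4 = \left(\left(6 + 26\right) + 61\right) 4 = \left(32 + 61\right) 4 = 93 \cdot 4 = 372$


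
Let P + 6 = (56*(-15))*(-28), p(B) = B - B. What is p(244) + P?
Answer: 23514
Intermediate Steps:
p(B) = 0
P = 23514 (P = -6 + (56*(-15))*(-28) = -6 - 840*(-28) = -6 + 23520 = 23514)
p(244) + P = 0 + 23514 = 23514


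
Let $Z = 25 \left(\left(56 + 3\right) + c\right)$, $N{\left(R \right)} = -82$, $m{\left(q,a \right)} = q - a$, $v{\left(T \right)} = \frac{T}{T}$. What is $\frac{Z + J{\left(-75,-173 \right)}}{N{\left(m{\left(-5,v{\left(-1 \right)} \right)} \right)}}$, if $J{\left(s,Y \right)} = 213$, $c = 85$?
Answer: $- \frac{93}{2} \approx -46.5$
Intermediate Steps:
$v{\left(T \right)} = 1$
$Z = 3600$ ($Z = 25 \left(\left(56 + 3\right) + 85\right) = 25 \left(59 + 85\right) = 25 \cdot 144 = 3600$)
$\frac{Z + J{\left(-75,-173 \right)}}{N{\left(m{\left(-5,v{\left(-1 \right)} \right)} \right)}} = \frac{3600 + 213}{-82} = 3813 \left(- \frac{1}{82}\right) = - \frac{93}{2}$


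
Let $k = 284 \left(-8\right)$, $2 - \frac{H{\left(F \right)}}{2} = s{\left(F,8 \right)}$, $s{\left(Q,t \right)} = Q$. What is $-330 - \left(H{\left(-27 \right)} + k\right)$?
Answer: $1884$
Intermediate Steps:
$H{\left(F \right)} = 4 - 2 F$
$k = -2272$
$-330 - \left(H{\left(-27 \right)} + k\right) = -330 - \left(\left(4 - -54\right) - 2272\right) = -330 - \left(\left(4 + 54\right) - 2272\right) = -330 - \left(58 - 2272\right) = -330 - -2214 = -330 + 2214 = 1884$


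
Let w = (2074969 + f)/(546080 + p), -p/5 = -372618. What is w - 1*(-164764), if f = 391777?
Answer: 198473476313/1204585 ≈ 1.6477e+5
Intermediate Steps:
p = 1863090 (p = -5*(-372618) = 1863090)
w = 1233373/1204585 (w = (2074969 + 391777)/(546080 + 1863090) = 2466746/2409170 = 2466746*(1/2409170) = 1233373/1204585 ≈ 1.0239)
w - 1*(-164764) = 1233373/1204585 - 1*(-164764) = 1233373/1204585 + 164764 = 198473476313/1204585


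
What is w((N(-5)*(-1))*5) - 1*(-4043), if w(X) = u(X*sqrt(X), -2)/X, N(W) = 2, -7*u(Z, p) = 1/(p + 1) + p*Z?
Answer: 283009/70 + 2*I*sqrt(10)/7 ≈ 4043.0 + 0.90351*I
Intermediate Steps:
u(Z, p) = -1/(7*(1 + p)) - Z*p/7 (u(Z, p) = -(1/(p + 1) + p*Z)/7 = -(1/(1 + p) + Z*p)/7 = -1/(7*(1 + p)) - Z*p/7)
w(X) = (1/7 + 2*X**(3/2)/7)/X (w(X) = ((-1 - 1*X*sqrt(X)*(-2) - 1*X*sqrt(X)*(-2)**2)/(7*(1 - 2)))/X = ((1/7)*(-1 - 1*X**(3/2)*(-2) - 1*X**(3/2)*4)/(-1))/X = ((1/7)*(-1)*(-1 + 2*X**(3/2) - 4*X**(3/2)))/X = ((1/7)*(-1)*(-1 - 2*X**(3/2)))/X = (1/7 + 2*X**(3/2)/7)/X)
w((N(-5)*(-1))*5) - 1*(-4043) = (1 + 2*((2*(-1))*5)**(3/2))/(7*(((2*(-1))*5))) - 1*(-4043) = (1 + 2*(-2*5)**(3/2))/(7*((-2*5))) + 4043 = (1/7)*(1 + 2*(-10)**(3/2))/(-10) + 4043 = (1/7)*(-1/10)*(1 + 2*(-10*I*sqrt(10))) + 4043 = (1/7)*(-1/10)*(1 - 20*I*sqrt(10)) + 4043 = (-1/70 + 2*I*sqrt(10)/7) + 4043 = 283009/70 + 2*I*sqrt(10)/7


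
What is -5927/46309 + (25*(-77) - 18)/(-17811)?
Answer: -15587410/824809599 ≈ -0.018898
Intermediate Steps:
-5927/46309 + (25*(-77) - 18)/(-17811) = -5927*1/46309 + (-1925 - 18)*(-1/17811) = -5927/46309 - 1943*(-1/17811) = -5927/46309 + 1943/17811 = -15587410/824809599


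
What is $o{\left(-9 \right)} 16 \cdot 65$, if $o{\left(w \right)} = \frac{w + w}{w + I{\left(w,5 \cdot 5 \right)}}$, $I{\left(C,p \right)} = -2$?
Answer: $\frac{18720}{11} \approx 1701.8$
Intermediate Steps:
$o{\left(w \right)} = \frac{2 w}{-2 + w}$ ($o{\left(w \right)} = \frac{w + w}{w - 2} = \frac{2 w}{-2 + w}$)
$o{\left(-9 \right)} 16 \cdot 65 = 2 \left(-9\right) \frac{1}{-2 - 9} \cdot 16 \cdot 65 = 2 \left(-9\right) \frac{1}{-11} \cdot 16 \cdot 65 = 2 \left(-9\right) \left(- \frac{1}{11}\right) 16 \cdot 65 = \frac{18}{11} \cdot 16 \cdot 65 = \frac{288}{11} \cdot 65 = \frac{18720}{11}$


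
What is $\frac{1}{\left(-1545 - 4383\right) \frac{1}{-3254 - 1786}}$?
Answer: $\frac{210}{247} \approx 0.8502$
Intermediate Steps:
$\frac{1}{\left(-1545 - 4383\right) \frac{1}{-3254 - 1786}} = \frac{1}{\left(-5928\right) \frac{1}{-5040}} = \frac{1}{\left(-5928\right) \left(- \frac{1}{5040}\right)} = \frac{1}{\frac{247}{210}} = \frac{210}{247}$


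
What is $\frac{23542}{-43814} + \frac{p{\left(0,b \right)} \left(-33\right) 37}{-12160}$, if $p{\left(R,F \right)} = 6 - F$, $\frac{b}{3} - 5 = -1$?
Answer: $- \frac{7990159}{7010240} \approx -1.1398$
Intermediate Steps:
$b = 12$ ($b = 15 + 3 \left(-1\right) = 15 - 3 = 12$)
$\frac{23542}{-43814} + \frac{p{\left(0,b \right)} \left(-33\right) 37}{-12160} = \frac{23542}{-43814} + \frac{\left(6 - 12\right) \left(-33\right) 37}{-12160} = 23542 \left(- \frac{1}{43814}\right) + \left(6 - 12\right) \left(-33\right) 37 \left(- \frac{1}{12160}\right) = - \frac{11771}{21907} + \left(-6\right) \left(-33\right) 37 \left(- \frac{1}{12160}\right) = - \frac{11771}{21907} + 198 \cdot 37 \left(- \frac{1}{12160}\right) = - \frac{11771}{21907} + 7326 \left(- \frac{1}{12160}\right) = - \frac{11771}{21907} - \frac{3663}{6080} = - \frac{7990159}{7010240}$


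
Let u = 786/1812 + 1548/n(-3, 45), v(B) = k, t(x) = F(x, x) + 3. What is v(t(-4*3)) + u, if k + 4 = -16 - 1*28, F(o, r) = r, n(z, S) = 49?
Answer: -236389/14798 ≈ -15.974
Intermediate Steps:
t(x) = 3 + x (t(x) = x + 3 = 3 + x)
k = -48 (k = -4 + (-16 - 1*28) = -4 + (-16 - 28) = -4 - 44 = -48)
v(B) = -48
u = 473915/14798 (u = 786/1812 + 1548/49 = 786*(1/1812) + 1548*(1/49) = 131/302 + 1548/49 = 473915/14798 ≈ 32.026)
v(t(-4*3)) + u = -48 + 473915/14798 = -236389/14798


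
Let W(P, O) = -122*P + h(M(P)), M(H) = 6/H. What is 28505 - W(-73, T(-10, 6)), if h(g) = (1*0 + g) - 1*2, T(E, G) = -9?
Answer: 1430879/73 ≈ 19601.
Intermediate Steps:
h(g) = -2 + g (h(g) = (0 + g) - 2 = g - 2 = -2 + g)
W(P, O) = -2 - 122*P + 6/P (W(P, O) = -122*P + (-2 + 6/P) = -2 - 122*P + 6/P)
28505 - W(-73, T(-10, 6)) = 28505 - (-2 - 122*(-73) + 6/(-73)) = 28505 - (-2 + 8906 + 6*(-1/73)) = 28505 - (-2 + 8906 - 6/73) = 28505 - 1*649986/73 = 28505 - 649986/73 = 1430879/73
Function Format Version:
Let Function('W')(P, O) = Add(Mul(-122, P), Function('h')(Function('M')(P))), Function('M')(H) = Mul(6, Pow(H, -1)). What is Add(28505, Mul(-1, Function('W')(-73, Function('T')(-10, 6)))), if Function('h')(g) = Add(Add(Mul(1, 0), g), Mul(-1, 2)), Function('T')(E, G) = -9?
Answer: Rational(1430879, 73) ≈ 19601.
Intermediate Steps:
Function('h')(g) = Add(-2, g) (Function('h')(g) = Add(Add(0, g), -2) = Add(g, -2) = Add(-2, g))
Function('W')(P, O) = Add(-2, Mul(-122, P), Mul(6, Pow(P, -1))) (Function('W')(P, O) = Add(Mul(-122, P), Add(-2, Mul(6, Pow(P, -1)))) = Add(-2, Mul(-122, P), Mul(6, Pow(P, -1))))
Add(28505, Mul(-1, Function('W')(-73, Function('T')(-10, 6)))) = Add(28505, Mul(-1, Add(-2, Mul(-122, -73), Mul(6, Pow(-73, -1))))) = Add(28505, Mul(-1, Add(-2, 8906, Mul(6, Rational(-1, 73))))) = Add(28505, Mul(-1, Add(-2, 8906, Rational(-6, 73)))) = Add(28505, Mul(-1, Rational(649986, 73))) = Add(28505, Rational(-649986, 73)) = Rational(1430879, 73)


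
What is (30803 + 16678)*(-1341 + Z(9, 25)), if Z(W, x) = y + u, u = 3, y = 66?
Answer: -60395832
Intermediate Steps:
Z(W, x) = 69 (Z(W, x) = 66 + 3 = 69)
(30803 + 16678)*(-1341 + Z(9, 25)) = (30803 + 16678)*(-1341 + 69) = 47481*(-1272) = -60395832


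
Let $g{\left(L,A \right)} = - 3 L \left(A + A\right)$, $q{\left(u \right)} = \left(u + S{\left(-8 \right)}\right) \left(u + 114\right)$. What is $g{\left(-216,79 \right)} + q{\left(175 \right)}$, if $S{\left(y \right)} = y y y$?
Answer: $4991$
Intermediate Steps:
$S{\left(y \right)} = y^{3}$ ($S{\left(y \right)} = y^{2} y = y^{3}$)
$q{\left(u \right)} = \left(-512 + u\right) \left(114 + u\right)$ ($q{\left(u \right)} = \left(u + \left(-8\right)^{3}\right) \left(u + 114\right) = \left(u - 512\right) \left(114 + u\right) = \left(-512 + u\right) \left(114 + u\right)$)
$g{\left(L,A \right)} = - 6 A L$ ($g{\left(L,A \right)} = - 3 L 2 A = - 6 A L$)
$g{\left(-216,79 \right)} + q{\left(175 \right)} = \left(-6\right) 79 \left(-216\right) - \left(128018 - 30625\right) = 102384 - 97393 = 4991$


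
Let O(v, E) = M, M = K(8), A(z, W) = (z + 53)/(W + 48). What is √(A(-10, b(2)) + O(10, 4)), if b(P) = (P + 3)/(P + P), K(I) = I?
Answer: 2*√86089/197 ≈ 2.9788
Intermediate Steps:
b(P) = (3 + P)/(2*P) (b(P) = (3 + P)/((2*P)) = (3 + P)*(1/(2*P)) = (3 + P)/(2*P))
A(z, W) = (53 + z)/(48 + W)
M = 8
O(v, E) = 8
√(A(-10, b(2)) + O(10, 4)) = √((53 - 10)/(48 + (½)*(3 + 2)/2) + 8) = √(43/(48 + (½)*(½)*5) + 8) = √(43/(48 + 5/4) + 8) = √(43/(197/4) + 8) = √((4/197)*43 + 8) = √(172/197 + 8) = √(1748/197) = 2*√86089/197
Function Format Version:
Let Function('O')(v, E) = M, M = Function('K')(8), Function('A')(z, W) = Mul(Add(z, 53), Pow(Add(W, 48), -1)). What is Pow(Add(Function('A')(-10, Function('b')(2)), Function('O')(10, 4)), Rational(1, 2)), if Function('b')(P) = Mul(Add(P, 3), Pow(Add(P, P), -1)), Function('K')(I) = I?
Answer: Mul(Rational(2, 197), Pow(86089, Rational(1, 2))) ≈ 2.9788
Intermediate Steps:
Function('b')(P) = Mul(Rational(1, 2), Pow(P, -1), Add(3, P)) (Function('b')(P) = Mul(Add(3, P), Pow(Mul(2, P), -1)) = Mul(Add(3, P), Mul(Rational(1, 2), Pow(P, -1))) = Mul(Rational(1, 2), Pow(P, -1), Add(3, P)))
Function('A')(z, W) = Mul(Pow(Add(48, W), -1), Add(53, z)) (Function('A')(z, W) = Mul(Add(53, z), Pow(Add(48, W), -1)) = Mul(Pow(Add(48, W), -1), Add(53, z)))
M = 8
Function('O')(v, E) = 8
Pow(Add(Function('A')(-10, Function('b')(2)), Function('O')(10, 4)), Rational(1, 2)) = Pow(Add(Mul(Pow(Add(48, Mul(Rational(1, 2), Pow(2, -1), Add(3, 2))), -1), Add(53, -10)), 8), Rational(1, 2)) = Pow(Add(Mul(Pow(Add(48, Mul(Rational(1, 2), Rational(1, 2), 5)), -1), 43), 8), Rational(1, 2)) = Pow(Add(Mul(Pow(Add(48, Rational(5, 4)), -1), 43), 8), Rational(1, 2)) = Pow(Add(Mul(Pow(Rational(197, 4), -1), 43), 8), Rational(1, 2)) = Pow(Add(Mul(Rational(4, 197), 43), 8), Rational(1, 2)) = Pow(Add(Rational(172, 197), 8), Rational(1, 2)) = Pow(Rational(1748, 197), Rational(1, 2)) = Mul(Rational(2, 197), Pow(86089, Rational(1, 2)))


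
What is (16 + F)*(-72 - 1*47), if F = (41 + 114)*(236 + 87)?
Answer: -5959639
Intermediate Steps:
F = 50065 (F = 155*323 = 50065)
(16 + F)*(-72 - 1*47) = (16 + 50065)*(-72 - 1*47) = 50081*(-72 - 47) = 50081*(-119) = -5959639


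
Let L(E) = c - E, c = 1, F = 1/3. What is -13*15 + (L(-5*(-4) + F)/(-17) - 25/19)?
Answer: -189128/969 ≈ -195.18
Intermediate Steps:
F = 1/3 ≈ 0.33333
L(E) = 1 - E
-13*15 + (L(-5*(-4) + F)/(-17) - 25/19) = -13*15 + ((1 - (-5*(-4) + 1/3))/(-17) - 25/19) = -195 + ((1 - (20 + 1/3))*(-1/17) - 25*1/19) = -195 + ((1 - 1*61/3)*(-1/17) - 25/19) = -195 + ((1 - 61/3)*(-1/17) - 25/19) = -195 + (-58/3*(-1/17) - 25/19) = -195 + (58/51 - 25/19) = -195 - 173/969 = -189128/969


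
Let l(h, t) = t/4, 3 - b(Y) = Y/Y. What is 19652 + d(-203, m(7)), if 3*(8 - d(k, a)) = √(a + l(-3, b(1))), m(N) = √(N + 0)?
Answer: 19660 - √(2 + 4*√7)/6 ≈ 19659.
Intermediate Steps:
b(Y) = 2 (b(Y) = 3 - Y/Y = 3 - 1*1 = 3 - 1 = 2)
m(N) = √N
l(h, t) = t/4 (l(h, t) = t*(¼) = t/4)
d(k, a) = 8 - √(½ + a)/3 (d(k, a) = 8 - √(a + (¼)*2)/3 = 8 - √(a + ½)/3 = 8 - √(½ + a)/3)
19652 + d(-203, m(7)) = 19652 + (8 - √(2 + 4*√7)/6) = 19660 - √(2 + 4*√7)/6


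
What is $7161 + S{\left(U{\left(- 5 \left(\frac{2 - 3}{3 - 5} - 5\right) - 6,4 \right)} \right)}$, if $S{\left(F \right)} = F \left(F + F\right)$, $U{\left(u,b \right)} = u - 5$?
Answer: $\frac{14851}{2} \approx 7425.5$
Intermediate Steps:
$U{\left(u,b \right)} = -5 + u$
$S{\left(F \right)} = 2 F^{2}$ ($S{\left(F \right)} = F 2 F = 2 F^{2}$)
$7161 + S{\left(U{\left(- 5 \left(\frac{2 - 3}{3 - 5} - 5\right) - 6,4 \right)} \right)} = 7161 + 2 \left(-5 - \left(6 + 5 \left(\frac{2 - 3}{3 - 5} - 5\right)\right)\right)^{2} = 7161 + 2 \left(-5 - \left(6 + 5 \left(- \frac{1}{-2} - 5\right)\right)\right)^{2} = 7161 + 2 \left(-5 - \left(6 + 5 \left(\left(-1\right) \left(- \frac{1}{2}\right) - 5\right)\right)\right)^{2} = 7161 + 2 \left(-5 - \left(6 + 5 \left(\frac{1}{2} - 5\right)\right)\right)^{2} = 7161 + 2 \left(-5 - - \frac{33}{2}\right)^{2} = 7161 + 2 \left(-5 + \left(\frac{45}{2} - 6\right)\right)^{2} = 7161 + 2 \left(-5 + \frac{33}{2}\right)^{2} = 7161 + 2 \left(\frac{23}{2}\right)^{2} = 7161 + 2 \cdot \frac{529}{4} = 7161 + \frac{529}{2} = \frac{14851}{2}$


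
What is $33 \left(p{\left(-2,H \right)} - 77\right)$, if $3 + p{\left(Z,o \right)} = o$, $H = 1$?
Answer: $-2607$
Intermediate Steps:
$p{\left(Z,o \right)} = -3 + o$
$33 \left(p{\left(-2,H \right)} - 77\right) = 33 \left(\left(-3 + 1\right) - 77\right) = 33 \left(-2 - 77\right) = 33 \left(-79\right) = -2607$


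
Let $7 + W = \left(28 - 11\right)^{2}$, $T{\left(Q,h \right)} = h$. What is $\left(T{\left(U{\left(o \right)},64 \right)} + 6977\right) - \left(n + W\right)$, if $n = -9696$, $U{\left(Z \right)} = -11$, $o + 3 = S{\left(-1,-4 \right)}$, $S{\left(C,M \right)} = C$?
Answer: $16455$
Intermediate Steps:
$o = -4$ ($o = -3 - 1 = -4$)
$W = 282$ ($W = -7 + \left(28 - 11\right)^{2} = -7 + 17^{2} = -7 + 289 = 282$)
$\left(T{\left(U{\left(o \right)},64 \right)} + 6977\right) - \left(n + W\right) = \left(64 + 6977\right) - \left(-9696 + 282\right) = 7041 - -9414 = 7041 + 9414 = 16455$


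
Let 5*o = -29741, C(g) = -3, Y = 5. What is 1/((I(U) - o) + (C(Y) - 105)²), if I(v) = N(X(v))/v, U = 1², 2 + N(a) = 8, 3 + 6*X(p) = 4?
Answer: 5/88091 ≈ 5.6760e-5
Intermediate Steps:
X(p) = ⅙ (X(p) = -½ + (⅙)*4 = -½ + ⅔ = ⅙)
N(a) = 6 (N(a) = -2 + 8 = 6)
o = -29741/5 (o = (⅕)*(-29741) = -29741/5 ≈ -5948.2)
U = 1
I(v) = 6/v
1/((I(U) - o) + (C(Y) - 105)²) = 1/((6/1 - 1*(-29741/5)) + (-3 - 105)²) = 1/((6*1 + 29741/5) + (-108)²) = 1/((6 + 29741/5) + 11664) = 1/(29771/5 + 11664) = 1/(88091/5) = 5/88091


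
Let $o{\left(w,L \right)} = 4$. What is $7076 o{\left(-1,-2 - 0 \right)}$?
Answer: $28304$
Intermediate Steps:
$7076 o{\left(-1,-2 - 0 \right)} = 7076 \cdot 4 = 28304$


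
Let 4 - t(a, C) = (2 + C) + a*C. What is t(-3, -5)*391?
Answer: -3128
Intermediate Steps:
t(a, C) = 2 - C - C*a (t(a, C) = 4 - ((2 + C) + a*C) = 4 - ((2 + C) + C*a) = 4 - (2 + C + C*a) = 4 + (-2 - C - C*a) = 2 - C - C*a)
t(-3, -5)*391 = (2 - 1*(-5) - 1*(-5)*(-3))*391 = (2 + 5 - 15)*391 = -8*391 = -3128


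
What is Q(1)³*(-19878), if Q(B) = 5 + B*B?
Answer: -4293648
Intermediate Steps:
Q(B) = 5 + B²
Q(1)³*(-19878) = (5 + 1²)³*(-19878) = (5 + 1)³*(-19878) = 6³*(-19878) = 216*(-19878) = -4293648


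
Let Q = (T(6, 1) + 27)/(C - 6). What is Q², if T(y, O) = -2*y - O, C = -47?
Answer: 196/2809 ≈ 0.069776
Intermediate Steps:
T(y, O) = -O - 2*y
Q = -14/53 (Q = ((-1*1 - 2*6) + 27)/(-47 - 6) = ((-1 - 12) + 27)/(-53) = (-13 + 27)*(-1/53) = 14*(-1/53) = -14/53 ≈ -0.26415)
Q² = (-14/53)² = 196/2809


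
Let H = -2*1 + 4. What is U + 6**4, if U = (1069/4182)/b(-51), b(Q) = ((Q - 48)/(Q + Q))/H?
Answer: 5262602/4059 ≈ 1296.5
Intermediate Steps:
H = 2 (H = -2 + 4 = 2)
b(Q) = (-48 + Q)/(4*Q) (b(Q) = ((Q - 48)/(Q + Q))/2 = ((-48 + Q)/((2*Q)))*(1/2) = ((-48 + Q)*(1/(2*Q)))*(1/2) = ((-48 + Q)/(2*Q))*(1/2) = (-48 + Q)/(4*Q))
U = 2138/4059 (U = (1069/4182)/(((1/4)*(-48 - 51)/(-51))) = (1069*(1/4182))/(((1/4)*(-1/51)*(-99))) = 1069/(4182*(33/68)) = (1069/4182)*(68/33) = 2138/4059 ≈ 0.52673)
U + 6**4 = 2138/4059 + 6**4 = 2138/4059 + 1296 = 5262602/4059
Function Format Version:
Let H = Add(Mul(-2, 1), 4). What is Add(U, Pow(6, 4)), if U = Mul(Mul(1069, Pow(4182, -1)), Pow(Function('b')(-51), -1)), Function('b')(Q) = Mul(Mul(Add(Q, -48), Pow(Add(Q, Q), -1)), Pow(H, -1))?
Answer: Rational(5262602, 4059) ≈ 1296.5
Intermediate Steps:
H = 2 (H = Add(-2, 4) = 2)
Function('b')(Q) = Mul(Rational(1, 4), Pow(Q, -1), Add(-48, Q)) (Function('b')(Q) = Mul(Mul(Add(Q, -48), Pow(Add(Q, Q), -1)), Pow(2, -1)) = Mul(Mul(Add(-48, Q), Pow(Mul(2, Q), -1)), Rational(1, 2)) = Mul(Mul(Add(-48, Q), Mul(Rational(1, 2), Pow(Q, -1))), Rational(1, 2)) = Mul(Mul(Rational(1, 2), Pow(Q, -1), Add(-48, Q)), Rational(1, 2)) = Mul(Rational(1, 4), Pow(Q, -1), Add(-48, Q)))
U = Rational(2138, 4059) (U = Mul(Mul(1069, Pow(4182, -1)), Pow(Mul(Rational(1, 4), Pow(-51, -1), Add(-48, -51)), -1)) = Mul(Mul(1069, Rational(1, 4182)), Pow(Mul(Rational(1, 4), Rational(-1, 51), -99), -1)) = Mul(Rational(1069, 4182), Pow(Rational(33, 68), -1)) = Mul(Rational(1069, 4182), Rational(68, 33)) = Rational(2138, 4059) ≈ 0.52673)
Add(U, Pow(6, 4)) = Add(Rational(2138, 4059), Pow(6, 4)) = Add(Rational(2138, 4059), 1296) = Rational(5262602, 4059)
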